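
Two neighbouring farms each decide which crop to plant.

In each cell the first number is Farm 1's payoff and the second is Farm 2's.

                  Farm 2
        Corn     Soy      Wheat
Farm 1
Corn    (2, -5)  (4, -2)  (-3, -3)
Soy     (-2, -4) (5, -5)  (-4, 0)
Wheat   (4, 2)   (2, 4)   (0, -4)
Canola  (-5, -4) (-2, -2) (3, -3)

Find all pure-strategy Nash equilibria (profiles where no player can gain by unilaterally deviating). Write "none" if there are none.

Mark each player's best response to every combination of opponents' strategies; a profile where every player is best-responding is a pure Nash equilibrium.
Farm 1 against Corn: payoffs 2, -2, 4, -5 → best response Wheat.
Farm 1 against Soy: payoffs 4, 5, 2, -2 → best response Soy.
Farm 1 against Wheat: payoffs -3, -4, 0, 3 → best response Canola.
Farm 2 against Corn: payoffs -5, -2, -3 → best response Soy.
Farm 2 against Soy: payoffs -4, -5, 0 → best response Wheat.
Farm 2 against Wheat: payoffs 2, 4, -4 → best response Soy.
Farm 2 against Canola: payoffs -4, -2, -3 → best response Soy.
No profile is a mutual best response for all players.

none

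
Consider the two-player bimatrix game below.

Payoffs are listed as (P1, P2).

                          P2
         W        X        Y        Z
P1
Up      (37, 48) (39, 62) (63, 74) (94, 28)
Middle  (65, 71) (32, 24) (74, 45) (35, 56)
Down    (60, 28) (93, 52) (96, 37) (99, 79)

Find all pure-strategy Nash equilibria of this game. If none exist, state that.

(Middle, W) and (Down, Z)

(Up, W): P1 can switch to Middle (37 → 65). Not NE.
(Up, X): P1 can switch to Down (39 → 93). Not NE.
(Up, Y): P1 can switch to Middle (63 → 74). Not NE.
(Up, Z): P1 can switch to Down (94 → 99). Not NE.
(Middle, W): P1 gets 65, best alternative 60; P2 gets 71, best alternative 56. No profitable deviation — NE.
(Middle, X): P1 can switch to Up (32 → 39). Not NE.
(Middle, Y): P1 can switch to Down (74 → 96). Not NE.
(Middle, Z): P1 can switch to Up (35 → 94). Not NE.
(Down, W): P1 can switch to Middle (60 → 65). Not NE.
(Down, X): P2 can switch to Z (52 → 79). Not NE.
(Down, Y): P2 can switch to X (37 → 52). Not NE.
(Down, Z): P1 gets 99, best alternative 94; P2 gets 79, best alternative 52. No profitable deviation — NE.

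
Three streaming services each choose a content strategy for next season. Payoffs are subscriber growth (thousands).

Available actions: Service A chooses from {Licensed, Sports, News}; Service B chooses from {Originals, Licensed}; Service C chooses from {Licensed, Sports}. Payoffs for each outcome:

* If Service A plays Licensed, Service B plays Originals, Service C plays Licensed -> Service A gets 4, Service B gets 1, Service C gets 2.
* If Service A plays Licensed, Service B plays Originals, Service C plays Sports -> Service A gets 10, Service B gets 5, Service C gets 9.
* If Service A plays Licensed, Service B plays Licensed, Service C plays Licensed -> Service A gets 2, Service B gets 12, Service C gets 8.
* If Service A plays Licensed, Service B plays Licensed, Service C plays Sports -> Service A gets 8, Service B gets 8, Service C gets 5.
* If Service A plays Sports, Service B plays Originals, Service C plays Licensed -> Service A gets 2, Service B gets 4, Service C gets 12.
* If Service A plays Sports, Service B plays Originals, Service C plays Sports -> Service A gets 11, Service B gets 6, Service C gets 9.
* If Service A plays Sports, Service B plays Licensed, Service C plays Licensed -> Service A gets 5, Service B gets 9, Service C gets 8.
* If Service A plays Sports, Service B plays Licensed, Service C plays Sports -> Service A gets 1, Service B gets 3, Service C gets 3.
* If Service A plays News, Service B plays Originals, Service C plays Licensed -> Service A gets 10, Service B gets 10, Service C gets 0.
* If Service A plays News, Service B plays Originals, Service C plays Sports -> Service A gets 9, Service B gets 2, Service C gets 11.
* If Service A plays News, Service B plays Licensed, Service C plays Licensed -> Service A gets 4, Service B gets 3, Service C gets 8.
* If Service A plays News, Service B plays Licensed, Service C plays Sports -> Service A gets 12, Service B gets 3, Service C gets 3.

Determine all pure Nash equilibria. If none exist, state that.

(Sports, Licensed, Licensed)

(Licensed, Originals, Licensed): Service A can switch to News (4 → 10). Not NE.
(Licensed, Originals, Sports): Service A can switch to Sports (10 → 11). Not NE.
(Licensed, Licensed, Licensed): Service A can switch to Sports (2 → 5). Not NE.
(Licensed, Licensed, Sports): Service A can switch to News (8 → 12). Not NE.
(Sports, Originals, Licensed): Service A can switch to Licensed (2 → 4). Not NE.
(Sports, Originals, Sports): Service C can switch to Licensed (9 → 12). Not NE.
(Sports, Licensed, Licensed): Service A gets 5, best alternative 4; Service B gets 9, best alternative 4; Service C gets 8, best alternative 3. No profitable deviation — NE.
(The remaining 5 profiles each have a profitable deviation by the same check.)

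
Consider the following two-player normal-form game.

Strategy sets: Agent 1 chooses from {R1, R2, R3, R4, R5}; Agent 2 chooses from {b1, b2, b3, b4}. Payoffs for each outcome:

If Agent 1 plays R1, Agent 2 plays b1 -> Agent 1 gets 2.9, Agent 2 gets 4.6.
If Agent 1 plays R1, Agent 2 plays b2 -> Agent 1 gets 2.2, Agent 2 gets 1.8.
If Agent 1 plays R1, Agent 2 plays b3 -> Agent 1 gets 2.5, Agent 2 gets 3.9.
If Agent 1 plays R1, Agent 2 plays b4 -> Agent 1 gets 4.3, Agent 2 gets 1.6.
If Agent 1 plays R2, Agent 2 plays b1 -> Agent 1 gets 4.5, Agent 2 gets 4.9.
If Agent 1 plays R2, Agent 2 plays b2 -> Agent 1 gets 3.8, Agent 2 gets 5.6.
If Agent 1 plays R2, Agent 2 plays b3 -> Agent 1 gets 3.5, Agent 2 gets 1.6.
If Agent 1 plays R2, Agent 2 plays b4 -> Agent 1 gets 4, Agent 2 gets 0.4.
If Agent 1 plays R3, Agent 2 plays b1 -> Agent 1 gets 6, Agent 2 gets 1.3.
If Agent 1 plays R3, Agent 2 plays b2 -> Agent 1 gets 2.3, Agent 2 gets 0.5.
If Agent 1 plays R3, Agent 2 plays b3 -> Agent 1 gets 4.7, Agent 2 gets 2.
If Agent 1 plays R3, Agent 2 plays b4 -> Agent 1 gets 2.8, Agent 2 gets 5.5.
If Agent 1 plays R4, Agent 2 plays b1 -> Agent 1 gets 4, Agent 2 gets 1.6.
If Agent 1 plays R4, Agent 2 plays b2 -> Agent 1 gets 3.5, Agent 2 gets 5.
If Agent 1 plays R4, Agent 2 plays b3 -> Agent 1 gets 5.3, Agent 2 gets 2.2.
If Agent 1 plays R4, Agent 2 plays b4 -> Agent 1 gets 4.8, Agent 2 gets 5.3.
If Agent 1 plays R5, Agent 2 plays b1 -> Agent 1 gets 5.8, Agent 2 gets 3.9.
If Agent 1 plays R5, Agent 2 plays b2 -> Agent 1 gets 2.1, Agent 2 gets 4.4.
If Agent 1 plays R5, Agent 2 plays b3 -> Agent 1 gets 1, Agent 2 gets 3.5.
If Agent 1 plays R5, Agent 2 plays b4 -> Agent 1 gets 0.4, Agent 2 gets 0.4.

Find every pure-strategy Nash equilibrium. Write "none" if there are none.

Agent 1 against b1: payoffs 2.9, 4.5, 6, 4, 5.8 → best response R3.
Agent 1 against b2: payoffs 2.2, 3.8, 2.3, 3.5, 2.1 → best response R2.
Agent 1 against b3: payoffs 2.5, 3.5, 4.7, 5.3, 1 → best response R4.
Agent 1 against b4: payoffs 4.3, 4, 2.8, 4.8, 0.4 → best response R4.
Agent 2 against R1: payoffs 4.6, 1.8, 3.9, 1.6 → best response b1.
Agent 2 against R2: payoffs 4.9, 5.6, 1.6, 0.4 → best response b2.
Agent 2 against R3: payoffs 1.3, 0.5, 2, 5.5 → best response b4.
Agent 2 against R4: payoffs 1.6, 5, 2.2, 5.3 → best response b4.
Agent 2 against R5: payoffs 3.9, 4.4, 3.5, 0.4 → best response b2.
Mutual best responses: (R2, b2); (R4, b4).

The pure Nash equilibria are (R2, b2), (R4, b4).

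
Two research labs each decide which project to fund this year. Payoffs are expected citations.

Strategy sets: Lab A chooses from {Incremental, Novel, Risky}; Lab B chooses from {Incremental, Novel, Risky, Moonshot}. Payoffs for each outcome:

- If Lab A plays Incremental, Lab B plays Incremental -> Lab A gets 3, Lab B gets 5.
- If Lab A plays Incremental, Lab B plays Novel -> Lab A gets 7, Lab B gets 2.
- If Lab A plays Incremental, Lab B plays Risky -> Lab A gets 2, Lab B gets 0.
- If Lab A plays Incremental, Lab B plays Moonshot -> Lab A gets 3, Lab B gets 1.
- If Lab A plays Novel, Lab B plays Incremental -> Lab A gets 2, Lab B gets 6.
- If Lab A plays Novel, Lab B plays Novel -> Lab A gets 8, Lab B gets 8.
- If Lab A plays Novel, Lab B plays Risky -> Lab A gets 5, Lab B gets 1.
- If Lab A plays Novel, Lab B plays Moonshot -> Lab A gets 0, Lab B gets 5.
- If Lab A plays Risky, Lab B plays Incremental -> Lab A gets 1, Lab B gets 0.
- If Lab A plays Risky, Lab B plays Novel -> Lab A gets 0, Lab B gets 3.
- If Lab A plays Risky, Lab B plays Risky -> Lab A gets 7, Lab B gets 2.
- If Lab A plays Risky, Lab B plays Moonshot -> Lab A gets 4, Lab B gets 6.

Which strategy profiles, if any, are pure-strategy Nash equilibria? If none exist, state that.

Pure-strategy Nash equilibria: (Incremental, Incremental) and (Novel, Novel) and (Risky, Moonshot)

Lab A against Incremental: payoffs 3, 2, 1 → best response Incremental.
Lab A against Novel: payoffs 7, 8, 0 → best response Novel.
Lab A against Risky: payoffs 2, 5, 7 → best response Risky.
Lab A against Moonshot: payoffs 3, 0, 4 → best response Risky.
Lab B against Incremental: payoffs 5, 2, 0, 1 → best response Incremental.
Lab B against Novel: payoffs 6, 8, 1, 5 → best response Novel.
Lab B against Risky: payoffs 0, 3, 2, 6 → best response Moonshot.
Mutual best responses: (Incremental, Incremental); (Novel, Novel); (Risky, Moonshot).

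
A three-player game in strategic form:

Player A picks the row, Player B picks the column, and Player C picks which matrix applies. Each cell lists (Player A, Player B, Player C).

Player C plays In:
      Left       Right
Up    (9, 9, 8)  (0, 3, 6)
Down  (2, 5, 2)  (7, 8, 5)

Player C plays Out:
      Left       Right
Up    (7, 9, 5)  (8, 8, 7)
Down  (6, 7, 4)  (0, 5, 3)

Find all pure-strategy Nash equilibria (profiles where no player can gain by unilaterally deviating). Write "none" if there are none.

(Up, Left, In), (Down, Right, In)

For each strategy profile, look for a profitable unilateral deviation.
(Up, Left, In): Player A gets 9, best alternative 2; Player B gets 9, best alternative 3; Player C gets 8, best alternative 5. No profitable deviation — NE.
(Up, Left, Out): Player C can switch to In (5 → 8). Not NE.
(Up, Right, In): Player A can switch to Down (0 → 7). Not NE.
(Up, Right, Out): Player B can switch to Left (8 → 9). Not NE.
(Down, Left, In): Player A can switch to Up (2 → 9). Not NE.
(Down, Left, Out): Player A can switch to Up (6 → 7). Not NE.
(Down, Right, In): Player A gets 7, best alternative 0; Player B gets 8, best alternative 5; Player C gets 5, best alternative 3. No profitable deviation — NE.
(Down, Right, Out): Player A can switch to Up (0 → 8). Not NE.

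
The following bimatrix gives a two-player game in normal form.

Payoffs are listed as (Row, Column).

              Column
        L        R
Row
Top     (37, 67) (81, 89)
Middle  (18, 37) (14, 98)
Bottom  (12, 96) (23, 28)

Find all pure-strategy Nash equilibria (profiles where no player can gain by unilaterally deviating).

The unique pure-strategy Nash equilibrium is (Top, R).

Row against L: payoffs 37, 18, 12 → best response Top.
Row against R: payoffs 81, 14, 23 → best response Top.
Column against Top: payoffs 67, 89 → best response R.
Column against Middle: payoffs 37, 98 → best response R.
Column against Bottom: payoffs 96, 28 → best response L.
Mutual best responses: (Top, R).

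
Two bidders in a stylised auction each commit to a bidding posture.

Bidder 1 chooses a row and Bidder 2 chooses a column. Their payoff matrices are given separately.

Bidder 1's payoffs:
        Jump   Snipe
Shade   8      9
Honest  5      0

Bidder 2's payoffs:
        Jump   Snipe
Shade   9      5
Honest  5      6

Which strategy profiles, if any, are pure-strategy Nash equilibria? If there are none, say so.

The unique pure-strategy Nash equilibrium is (Shade, Jump).

(Shade, Jump): Bidder 1 gets 8, best alternative 5; Bidder 2 gets 9, best alternative 5. No profitable deviation — NE.
(Shade, Snipe): Bidder 2 can switch to Jump (5 → 9). Not NE.
(Honest, Jump): Bidder 1 can switch to Shade (5 → 8). Not NE.
(Honest, Snipe): Bidder 1 can switch to Shade (0 → 9). Not NE.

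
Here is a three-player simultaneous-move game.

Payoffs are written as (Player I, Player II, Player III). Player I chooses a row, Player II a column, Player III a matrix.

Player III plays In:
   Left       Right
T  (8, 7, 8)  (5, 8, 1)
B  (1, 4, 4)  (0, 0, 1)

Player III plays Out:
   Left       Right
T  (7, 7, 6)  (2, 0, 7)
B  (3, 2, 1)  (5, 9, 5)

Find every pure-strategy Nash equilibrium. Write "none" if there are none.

Player I against (Left, In): payoffs 8, 1 → best response T.
Player I against (Left, Out): payoffs 7, 3 → best response T.
Player I against (Right, In): payoffs 5, 0 → best response T.
Player I against (Right, Out): payoffs 2, 5 → best response B.
Player II against (T, In): payoffs 7, 8 → best response Right.
Player II against (T, Out): payoffs 7, 0 → best response Left.
Player II against (B, In): payoffs 4, 0 → best response Left.
Player II against (B, Out): payoffs 2, 9 → best response Right.
Player III against (T, Left): payoffs 8, 6 → best response In.
Player III against (T, Right): payoffs 1, 7 → best response Out.
Player III against (B, Left): payoffs 4, 1 → best response In.
Player III against (B, Right): payoffs 1, 5 → best response Out.
Mutual best responses: (B, Right, Out).

The unique pure-strategy Nash equilibrium is (B, Right, Out).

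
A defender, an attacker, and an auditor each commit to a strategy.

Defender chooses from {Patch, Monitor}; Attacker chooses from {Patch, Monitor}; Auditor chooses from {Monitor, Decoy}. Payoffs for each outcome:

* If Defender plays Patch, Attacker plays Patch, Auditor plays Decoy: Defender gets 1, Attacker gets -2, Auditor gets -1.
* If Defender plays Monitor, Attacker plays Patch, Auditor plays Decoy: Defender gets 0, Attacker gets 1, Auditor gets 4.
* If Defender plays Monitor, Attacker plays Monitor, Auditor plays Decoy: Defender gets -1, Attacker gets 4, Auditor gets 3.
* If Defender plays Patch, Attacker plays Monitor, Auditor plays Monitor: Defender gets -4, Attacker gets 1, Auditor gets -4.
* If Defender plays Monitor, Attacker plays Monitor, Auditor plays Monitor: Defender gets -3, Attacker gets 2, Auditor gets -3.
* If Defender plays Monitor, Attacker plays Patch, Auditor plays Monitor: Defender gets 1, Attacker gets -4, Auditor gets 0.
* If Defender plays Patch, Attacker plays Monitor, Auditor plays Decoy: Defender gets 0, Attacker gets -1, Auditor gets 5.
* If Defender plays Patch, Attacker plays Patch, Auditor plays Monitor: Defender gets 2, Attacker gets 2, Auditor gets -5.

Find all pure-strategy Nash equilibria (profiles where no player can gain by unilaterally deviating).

(Patch, Patch, Monitor): Auditor can switch to Decoy (-5 → -1). Not NE.
(Patch, Patch, Decoy): Attacker can switch to Monitor (-2 → -1). Not NE.
(Patch, Monitor, Monitor): Defender can switch to Monitor (-4 → -3). Not NE.
(Patch, Monitor, Decoy): Defender gets 0, best alternative -1; Attacker gets -1, best alternative -2; Auditor gets 5, best alternative -4. No profitable deviation — NE.
(Monitor, Patch, Monitor): Defender can switch to Patch (1 → 2). Not NE.
(Monitor, Patch, Decoy): Defender can switch to Patch (0 → 1). Not NE.
(Monitor, Monitor, Monitor): Auditor can switch to Decoy (-3 → 3). Not NE.
(The remaining 1 profile has a profitable deviation by the same check.)

The unique pure-strategy Nash equilibrium is (Patch, Monitor, Decoy).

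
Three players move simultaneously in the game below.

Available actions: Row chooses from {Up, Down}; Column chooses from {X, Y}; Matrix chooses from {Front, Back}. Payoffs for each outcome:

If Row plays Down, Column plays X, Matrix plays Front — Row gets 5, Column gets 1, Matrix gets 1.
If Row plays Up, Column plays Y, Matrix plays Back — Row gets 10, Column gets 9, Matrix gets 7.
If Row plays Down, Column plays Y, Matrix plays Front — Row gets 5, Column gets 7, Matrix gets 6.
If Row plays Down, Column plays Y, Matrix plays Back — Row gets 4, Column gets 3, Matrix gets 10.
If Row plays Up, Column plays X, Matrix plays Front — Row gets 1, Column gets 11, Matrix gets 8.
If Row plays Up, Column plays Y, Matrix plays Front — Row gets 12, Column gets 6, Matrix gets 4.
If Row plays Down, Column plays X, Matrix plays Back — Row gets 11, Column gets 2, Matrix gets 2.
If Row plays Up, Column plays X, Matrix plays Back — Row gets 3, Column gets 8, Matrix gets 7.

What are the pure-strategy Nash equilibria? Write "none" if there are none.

(Up, Y, Back)

Mark each player's best response to every combination of opponents' strategies; a profile where every player is best-responding is a pure Nash equilibrium.
Row against (X, Front): payoffs 1, 5 → best response Down.
Row against (X, Back): payoffs 3, 11 → best response Down.
Row against (Y, Front): payoffs 12, 5 → best response Up.
Row against (Y, Back): payoffs 10, 4 → best response Up.
Column against (Up, Front): payoffs 11, 6 → best response X.
Column against (Up, Back): payoffs 8, 9 → best response Y.
Column against (Down, Front): payoffs 1, 7 → best response Y.
Column against (Down, Back): payoffs 2, 3 → best response Y.
Matrix against (Up, X): payoffs 8, 7 → best response Front.
Matrix against (Up, Y): payoffs 4, 7 → best response Back.
Matrix against (Down, X): payoffs 1, 2 → best response Back.
Matrix against (Down, Y): payoffs 6, 10 → best response Back.
Mutual best responses: (Up, Y, Back).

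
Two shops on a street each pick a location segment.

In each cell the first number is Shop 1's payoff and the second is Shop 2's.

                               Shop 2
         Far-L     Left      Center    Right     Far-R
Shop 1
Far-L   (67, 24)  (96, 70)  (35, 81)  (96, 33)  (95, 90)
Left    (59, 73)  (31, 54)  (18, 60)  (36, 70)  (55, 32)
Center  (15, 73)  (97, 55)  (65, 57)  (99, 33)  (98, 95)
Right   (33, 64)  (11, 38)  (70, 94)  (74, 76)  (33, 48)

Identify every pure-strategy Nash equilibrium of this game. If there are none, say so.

Mark each player's best response to every combination of opponents' strategies; a profile where every player is best-responding is a pure Nash equilibrium.
Shop 1 against Far-L: payoffs 67, 59, 15, 33 → best response Far-L.
Shop 1 against Left: payoffs 96, 31, 97, 11 → best response Center.
Shop 1 against Center: payoffs 35, 18, 65, 70 → best response Right.
Shop 1 against Right: payoffs 96, 36, 99, 74 → best response Center.
Shop 1 against Far-R: payoffs 95, 55, 98, 33 → best response Center.
Shop 2 against Far-L: payoffs 24, 70, 81, 33, 90 → best response Far-R.
Shop 2 against Left: payoffs 73, 54, 60, 70, 32 → best response Far-L.
Shop 2 against Center: payoffs 73, 55, 57, 33, 95 → best response Far-R.
Shop 2 against Right: payoffs 64, 38, 94, 76, 48 → best response Center.
Mutual best responses: (Center, Far-R); (Right, Center).

Pure-strategy Nash equilibria: (Center, Far-R); (Right, Center)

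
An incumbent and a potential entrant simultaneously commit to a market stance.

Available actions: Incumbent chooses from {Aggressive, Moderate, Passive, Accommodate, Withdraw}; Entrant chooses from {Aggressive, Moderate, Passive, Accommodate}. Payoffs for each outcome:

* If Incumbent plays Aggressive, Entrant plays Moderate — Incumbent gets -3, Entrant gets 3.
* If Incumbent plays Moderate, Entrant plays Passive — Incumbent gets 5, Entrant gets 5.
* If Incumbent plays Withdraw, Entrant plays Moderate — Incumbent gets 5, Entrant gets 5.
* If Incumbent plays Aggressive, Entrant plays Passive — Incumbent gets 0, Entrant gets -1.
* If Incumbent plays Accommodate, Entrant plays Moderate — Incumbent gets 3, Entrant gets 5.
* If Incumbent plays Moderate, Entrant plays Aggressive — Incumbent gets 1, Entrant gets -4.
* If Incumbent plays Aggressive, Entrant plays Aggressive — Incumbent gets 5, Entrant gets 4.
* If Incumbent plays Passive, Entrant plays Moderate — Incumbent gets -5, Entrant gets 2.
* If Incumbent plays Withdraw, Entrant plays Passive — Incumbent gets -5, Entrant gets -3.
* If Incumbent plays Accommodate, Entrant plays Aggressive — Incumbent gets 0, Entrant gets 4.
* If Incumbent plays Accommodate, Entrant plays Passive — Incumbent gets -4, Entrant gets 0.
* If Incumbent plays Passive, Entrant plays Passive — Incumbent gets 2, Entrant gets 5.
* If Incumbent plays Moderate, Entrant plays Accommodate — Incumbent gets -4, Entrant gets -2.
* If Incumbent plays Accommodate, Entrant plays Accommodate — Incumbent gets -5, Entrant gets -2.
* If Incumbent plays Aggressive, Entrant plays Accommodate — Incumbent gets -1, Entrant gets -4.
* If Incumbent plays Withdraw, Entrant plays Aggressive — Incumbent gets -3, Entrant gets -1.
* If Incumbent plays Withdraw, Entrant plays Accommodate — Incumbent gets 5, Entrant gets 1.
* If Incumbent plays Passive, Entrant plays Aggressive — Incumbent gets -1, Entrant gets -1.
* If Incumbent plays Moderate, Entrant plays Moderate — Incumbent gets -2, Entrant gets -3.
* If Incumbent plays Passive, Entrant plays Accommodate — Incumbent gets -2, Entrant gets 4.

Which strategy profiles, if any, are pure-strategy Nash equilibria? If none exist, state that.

Incumbent against Aggressive: payoffs 5, 1, -1, 0, -3 → best response Aggressive.
Incumbent against Moderate: payoffs -3, -2, -5, 3, 5 → best response Withdraw.
Incumbent against Passive: payoffs 0, 5, 2, -4, -5 → best response Moderate.
Incumbent against Accommodate: payoffs -1, -4, -2, -5, 5 → best response Withdraw.
Entrant against Aggressive: payoffs 4, 3, -1, -4 → best response Aggressive.
Entrant against Moderate: payoffs -4, -3, 5, -2 → best response Passive.
Entrant against Passive: payoffs -1, 2, 5, 4 → best response Passive.
Entrant against Accommodate: payoffs 4, 5, 0, -2 → best response Moderate.
Entrant against Withdraw: payoffs -1, 5, -3, 1 → best response Moderate.
Mutual best responses: (Aggressive, Aggressive); (Moderate, Passive); (Withdraw, Moderate).

Pure-strategy Nash equilibria: (Aggressive, Aggressive); (Moderate, Passive); (Withdraw, Moderate)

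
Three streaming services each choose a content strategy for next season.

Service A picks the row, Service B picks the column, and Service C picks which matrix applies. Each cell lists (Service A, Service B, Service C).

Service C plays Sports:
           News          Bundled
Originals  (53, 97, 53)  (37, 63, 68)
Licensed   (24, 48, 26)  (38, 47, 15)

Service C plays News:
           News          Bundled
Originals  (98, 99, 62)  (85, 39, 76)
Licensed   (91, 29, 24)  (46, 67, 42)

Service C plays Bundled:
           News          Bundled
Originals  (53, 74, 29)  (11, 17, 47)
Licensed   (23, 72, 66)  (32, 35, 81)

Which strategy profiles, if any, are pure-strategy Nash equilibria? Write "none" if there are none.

(Originals, News, News)

(Originals, News, Sports): Service C can switch to News (53 → 62). Not NE.
(Originals, News, News): Service A gets 98, best alternative 91; Service B gets 99, best alternative 39; Service C gets 62, best alternative 53. No profitable deviation — NE.
(Originals, News, Bundled): Service C can switch to Sports (29 → 53). Not NE.
(Originals, Bundled, Sports): Service A can switch to Licensed (37 → 38). Not NE.
(Originals, Bundled, News): Service B can switch to News (39 → 99). Not NE.
(Originals, Bundled, Bundled): Service A can switch to Licensed (11 → 32). Not NE.
(Licensed, News, Sports): Service A can switch to Originals (24 → 53). Not NE.
(Licensed, News, News): Service A can switch to Originals (91 → 98). Not NE.
(Licensed, News, Bundled): Service A can switch to Originals (23 → 53). Not NE.
(Licensed, Bundled, Sports): Service B can switch to News (47 → 48). Not NE.
(Licensed, Bundled, News): Service A can switch to Originals (46 → 85). Not NE.
(The remaining 1 profile has a profitable deviation by the same check.)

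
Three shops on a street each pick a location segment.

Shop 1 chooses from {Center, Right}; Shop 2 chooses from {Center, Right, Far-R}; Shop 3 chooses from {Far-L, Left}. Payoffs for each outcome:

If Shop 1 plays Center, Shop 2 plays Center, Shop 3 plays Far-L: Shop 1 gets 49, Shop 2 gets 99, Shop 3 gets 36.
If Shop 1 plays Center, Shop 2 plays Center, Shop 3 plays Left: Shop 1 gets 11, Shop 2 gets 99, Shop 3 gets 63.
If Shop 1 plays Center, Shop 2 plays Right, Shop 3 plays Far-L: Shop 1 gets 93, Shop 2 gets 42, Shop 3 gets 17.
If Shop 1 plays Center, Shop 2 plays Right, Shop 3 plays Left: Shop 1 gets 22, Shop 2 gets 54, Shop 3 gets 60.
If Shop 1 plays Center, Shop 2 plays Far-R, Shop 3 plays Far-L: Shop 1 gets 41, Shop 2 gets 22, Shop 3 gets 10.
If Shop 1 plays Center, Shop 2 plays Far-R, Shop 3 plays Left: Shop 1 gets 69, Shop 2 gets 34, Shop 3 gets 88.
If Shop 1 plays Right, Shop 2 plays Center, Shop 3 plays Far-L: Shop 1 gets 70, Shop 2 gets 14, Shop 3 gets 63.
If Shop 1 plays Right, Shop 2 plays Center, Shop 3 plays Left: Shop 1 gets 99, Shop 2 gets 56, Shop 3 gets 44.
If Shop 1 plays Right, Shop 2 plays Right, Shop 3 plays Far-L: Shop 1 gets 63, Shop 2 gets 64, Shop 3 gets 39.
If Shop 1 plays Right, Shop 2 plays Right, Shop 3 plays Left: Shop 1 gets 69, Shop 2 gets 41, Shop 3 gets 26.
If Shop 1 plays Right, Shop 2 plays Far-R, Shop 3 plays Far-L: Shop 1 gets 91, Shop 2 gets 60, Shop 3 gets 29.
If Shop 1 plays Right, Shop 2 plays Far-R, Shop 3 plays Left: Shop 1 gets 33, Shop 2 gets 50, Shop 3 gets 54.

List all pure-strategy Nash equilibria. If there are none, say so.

(Center, Center, Far-L): Shop 1 can switch to Right (49 → 70). Not NE.
(Center, Center, Left): Shop 1 can switch to Right (11 → 99). Not NE.
(Center, Right, Far-L): Shop 2 can switch to Center (42 → 99). Not NE.
(Center, Right, Left): Shop 1 can switch to Right (22 → 69). Not NE.
(Center, Far-R, Far-L): Shop 1 can switch to Right (41 → 91). Not NE.
(Center, Far-R, Left): Shop 2 can switch to Center (34 → 99). Not NE.
(The remaining 6 profiles each have a profitable deviation by the same check.)

This game has no pure Nash equilibrium.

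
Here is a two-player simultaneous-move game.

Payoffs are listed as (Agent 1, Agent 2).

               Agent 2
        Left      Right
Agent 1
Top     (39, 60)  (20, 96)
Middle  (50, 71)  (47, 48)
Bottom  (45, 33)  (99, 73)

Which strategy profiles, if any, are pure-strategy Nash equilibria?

Pure-strategy Nash equilibria: (Middle, Left) and (Bottom, Right)

Agent 1 against Left: payoffs 39, 50, 45 → best response Middle.
Agent 1 against Right: payoffs 20, 47, 99 → best response Bottom.
Agent 2 against Top: payoffs 60, 96 → best response Right.
Agent 2 against Middle: payoffs 71, 48 → best response Left.
Agent 2 against Bottom: payoffs 33, 73 → best response Right.
Mutual best responses: (Middle, Left); (Bottom, Right).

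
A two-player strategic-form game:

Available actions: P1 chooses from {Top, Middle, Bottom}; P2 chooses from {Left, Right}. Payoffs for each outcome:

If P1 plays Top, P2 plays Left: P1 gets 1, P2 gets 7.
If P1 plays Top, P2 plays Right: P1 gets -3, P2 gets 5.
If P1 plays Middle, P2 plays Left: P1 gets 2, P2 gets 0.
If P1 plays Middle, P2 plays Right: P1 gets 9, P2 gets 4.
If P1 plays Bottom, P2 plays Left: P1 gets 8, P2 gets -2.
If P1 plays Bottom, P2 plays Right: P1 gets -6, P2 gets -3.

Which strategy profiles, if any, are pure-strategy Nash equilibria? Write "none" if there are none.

P1 against Left: payoffs 1, 2, 8 → best response Bottom.
P1 against Right: payoffs -3, 9, -6 → best response Middle.
P2 against Top: payoffs 7, 5 → best response Left.
P2 against Middle: payoffs 0, 4 → best response Right.
P2 against Bottom: payoffs -2, -3 → best response Left.
Mutual best responses: (Middle, Right); (Bottom, Left).

Pure-strategy Nash equilibria: (Middle, Right), (Bottom, Left)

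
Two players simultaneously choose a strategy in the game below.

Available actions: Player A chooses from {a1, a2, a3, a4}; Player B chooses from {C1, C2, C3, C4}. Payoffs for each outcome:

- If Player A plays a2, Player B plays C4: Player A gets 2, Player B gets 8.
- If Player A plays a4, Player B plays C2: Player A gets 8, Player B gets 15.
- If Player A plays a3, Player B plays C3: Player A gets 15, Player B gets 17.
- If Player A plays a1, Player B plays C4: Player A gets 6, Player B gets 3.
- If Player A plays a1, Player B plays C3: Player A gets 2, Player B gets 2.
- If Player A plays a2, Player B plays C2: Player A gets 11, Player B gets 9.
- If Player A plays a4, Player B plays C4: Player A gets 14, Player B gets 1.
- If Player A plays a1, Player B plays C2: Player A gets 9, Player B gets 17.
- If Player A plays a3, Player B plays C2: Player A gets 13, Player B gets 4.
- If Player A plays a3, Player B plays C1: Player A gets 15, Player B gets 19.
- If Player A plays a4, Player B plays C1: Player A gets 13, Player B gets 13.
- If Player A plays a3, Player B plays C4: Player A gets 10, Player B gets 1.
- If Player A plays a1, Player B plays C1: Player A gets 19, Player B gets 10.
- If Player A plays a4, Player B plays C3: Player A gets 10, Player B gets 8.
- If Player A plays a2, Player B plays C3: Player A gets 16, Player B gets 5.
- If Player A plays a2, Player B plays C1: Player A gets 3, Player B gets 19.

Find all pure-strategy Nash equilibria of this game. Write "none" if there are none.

Mark each player's best response to every combination of opponents' strategies; a profile where every player is best-responding is a pure Nash equilibrium.
Player A against C1: payoffs 19, 3, 15, 13 → best response a1.
Player A against C2: payoffs 9, 11, 13, 8 → best response a3.
Player A against C3: payoffs 2, 16, 15, 10 → best response a2.
Player A against C4: payoffs 6, 2, 10, 14 → best response a4.
Player B against a1: payoffs 10, 17, 2, 3 → best response C2.
Player B against a2: payoffs 19, 9, 5, 8 → best response C1.
Player B against a3: payoffs 19, 4, 17, 1 → best response C1.
Player B against a4: payoffs 13, 15, 8, 1 → best response C2.
No profile is a mutual best response for all players.

none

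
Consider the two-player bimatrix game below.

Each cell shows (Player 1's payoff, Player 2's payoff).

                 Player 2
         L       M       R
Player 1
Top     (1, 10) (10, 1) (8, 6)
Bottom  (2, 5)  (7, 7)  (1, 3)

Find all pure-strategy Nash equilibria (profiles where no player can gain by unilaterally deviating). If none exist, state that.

No pure-strategy Nash equilibrium.

(Top, L): Player 1 can switch to Bottom (1 → 2). Not NE.
(Top, M): Player 2 can switch to L (1 → 10). Not NE.
(Top, R): Player 2 can switch to L (6 → 10). Not NE.
(Bottom, L): Player 2 can switch to M (5 → 7). Not NE.
(Bottom, M): Player 1 can switch to Top (7 → 10). Not NE.
(Bottom, R): Player 1 can switch to Top (1 → 8). Not NE.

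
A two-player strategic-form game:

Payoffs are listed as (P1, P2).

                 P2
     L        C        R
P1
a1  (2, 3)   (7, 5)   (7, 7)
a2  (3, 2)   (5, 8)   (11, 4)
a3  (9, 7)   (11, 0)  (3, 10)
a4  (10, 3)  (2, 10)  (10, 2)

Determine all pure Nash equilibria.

No pure-strategy Nash equilibrium.

Mark each player's best response to every combination of opponents' strategies; a profile where every player is best-responding is a pure Nash equilibrium.
P1 against L: payoffs 2, 3, 9, 10 → best response a4.
P1 against C: payoffs 7, 5, 11, 2 → best response a3.
P1 against R: payoffs 7, 11, 3, 10 → best response a2.
P2 against a1: payoffs 3, 5, 7 → best response R.
P2 against a2: payoffs 2, 8, 4 → best response C.
P2 against a3: payoffs 7, 0, 10 → best response R.
P2 against a4: payoffs 3, 10, 2 → best response C.
No profile is a mutual best response for all players.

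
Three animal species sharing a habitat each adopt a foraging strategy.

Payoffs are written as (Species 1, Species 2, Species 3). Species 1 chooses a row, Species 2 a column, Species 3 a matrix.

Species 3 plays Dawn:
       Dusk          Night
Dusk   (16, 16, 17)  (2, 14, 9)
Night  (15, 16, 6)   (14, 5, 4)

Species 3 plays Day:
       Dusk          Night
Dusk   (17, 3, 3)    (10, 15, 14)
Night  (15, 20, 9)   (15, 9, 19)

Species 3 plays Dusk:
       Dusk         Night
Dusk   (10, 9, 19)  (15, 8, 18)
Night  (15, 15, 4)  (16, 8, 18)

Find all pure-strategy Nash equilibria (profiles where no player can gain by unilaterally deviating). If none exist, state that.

This game has no pure Nash equilibrium.

Species 1 against (Dusk, Dawn): payoffs 16, 15 → best response Dusk.
Species 1 against (Dusk, Day): payoffs 17, 15 → best response Dusk.
Species 1 against (Dusk, Dusk): payoffs 10, 15 → best response Night.
Species 1 against (Night, Dawn): payoffs 2, 14 → best response Night.
Species 1 against (Night, Day): payoffs 10, 15 → best response Night.
Species 1 against (Night, Dusk): payoffs 15, 16 → best response Night.
Species 2 against (Dusk, Dawn): payoffs 16, 14 → best response Dusk.
Species 2 against (Dusk, Day): payoffs 3, 15 → best response Night.
Species 2 against (Dusk, Dusk): payoffs 9, 8 → best response Dusk.
Species 2 against (Night, Dawn): payoffs 16, 5 → best response Dusk.
Species 2 against (Night, Day): payoffs 20, 9 → best response Dusk.
Species 2 against (Night, Dusk): payoffs 15, 8 → best response Dusk.
Species 3 against (Dusk, Dusk): payoffs 17, 3, 19 → best response Dusk.
Species 3 against (Dusk, Night): payoffs 9, 14, 18 → best response Dusk.
Species 3 against (Night, Dusk): payoffs 6, 9, 4 → best response Day.
Species 3 against (Night, Night): payoffs 4, 19, 18 → best response Day.
No profile is a mutual best response for all players.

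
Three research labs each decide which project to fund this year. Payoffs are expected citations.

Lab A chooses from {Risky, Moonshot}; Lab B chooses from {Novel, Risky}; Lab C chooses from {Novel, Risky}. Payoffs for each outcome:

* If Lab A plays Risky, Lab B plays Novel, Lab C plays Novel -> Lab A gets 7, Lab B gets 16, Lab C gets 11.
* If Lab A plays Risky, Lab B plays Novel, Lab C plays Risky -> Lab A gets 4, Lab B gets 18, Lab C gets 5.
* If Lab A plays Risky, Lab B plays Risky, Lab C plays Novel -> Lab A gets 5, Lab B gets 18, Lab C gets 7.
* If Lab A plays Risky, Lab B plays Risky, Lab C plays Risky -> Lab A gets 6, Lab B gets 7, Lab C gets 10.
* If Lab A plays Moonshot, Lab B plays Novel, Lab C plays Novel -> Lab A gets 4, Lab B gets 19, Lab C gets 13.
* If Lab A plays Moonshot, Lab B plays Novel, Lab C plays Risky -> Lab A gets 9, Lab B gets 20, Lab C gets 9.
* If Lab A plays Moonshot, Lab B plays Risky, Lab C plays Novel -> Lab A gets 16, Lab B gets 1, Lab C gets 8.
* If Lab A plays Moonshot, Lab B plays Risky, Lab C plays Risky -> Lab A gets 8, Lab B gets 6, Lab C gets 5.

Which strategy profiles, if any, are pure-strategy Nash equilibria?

This game has no pure Nash equilibrium.

Lab A against (Novel, Novel): payoffs 7, 4 → best response Risky.
Lab A against (Novel, Risky): payoffs 4, 9 → best response Moonshot.
Lab A against (Risky, Novel): payoffs 5, 16 → best response Moonshot.
Lab A against (Risky, Risky): payoffs 6, 8 → best response Moonshot.
Lab B against (Risky, Novel): payoffs 16, 18 → best response Risky.
Lab B against (Risky, Risky): payoffs 18, 7 → best response Novel.
Lab B against (Moonshot, Novel): payoffs 19, 1 → best response Novel.
Lab B against (Moonshot, Risky): payoffs 20, 6 → best response Novel.
Lab C against (Risky, Novel): payoffs 11, 5 → best response Novel.
Lab C against (Risky, Risky): payoffs 7, 10 → best response Risky.
Lab C against (Moonshot, Novel): payoffs 13, 9 → best response Novel.
Lab C against (Moonshot, Risky): payoffs 8, 5 → best response Novel.
No profile is a mutual best response for all players.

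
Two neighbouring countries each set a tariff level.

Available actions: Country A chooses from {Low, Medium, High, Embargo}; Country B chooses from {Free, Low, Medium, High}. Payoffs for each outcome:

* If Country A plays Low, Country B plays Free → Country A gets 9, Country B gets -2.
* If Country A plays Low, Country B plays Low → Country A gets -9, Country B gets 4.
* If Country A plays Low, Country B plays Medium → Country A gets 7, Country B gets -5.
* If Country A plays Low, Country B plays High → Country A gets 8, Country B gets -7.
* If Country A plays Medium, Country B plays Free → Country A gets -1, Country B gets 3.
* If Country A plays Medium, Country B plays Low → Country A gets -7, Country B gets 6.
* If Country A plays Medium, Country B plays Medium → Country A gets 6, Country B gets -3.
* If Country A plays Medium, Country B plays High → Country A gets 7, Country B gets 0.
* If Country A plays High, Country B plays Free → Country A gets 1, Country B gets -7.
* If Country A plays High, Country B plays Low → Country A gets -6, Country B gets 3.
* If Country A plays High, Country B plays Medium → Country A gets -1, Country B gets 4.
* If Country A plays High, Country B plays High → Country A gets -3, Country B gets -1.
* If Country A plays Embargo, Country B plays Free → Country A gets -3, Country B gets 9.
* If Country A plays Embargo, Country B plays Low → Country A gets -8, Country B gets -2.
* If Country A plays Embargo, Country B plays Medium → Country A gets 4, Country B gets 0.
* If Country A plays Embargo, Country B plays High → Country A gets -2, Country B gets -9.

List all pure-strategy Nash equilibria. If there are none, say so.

none

For each strategy profile, look for a profitable unilateral deviation.
(Low, Free): Country B can switch to Low (-2 → 4). Not NE.
(Low, Low): Country A can switch to Medium (-9 → -7). Not NE.
(Low, Medium): Country B can switch to Free (-5 → -2). Not NE.
(Low, High): Country B can switch to Free (-7 → -2). Not NE.
(Medium, Free): Country A can switch to Low (-1 → 9). Not NE.
(Medium, Low): Country A can switch to High (-7 → -6). Not NE.
(Medium, Medium): Country A can switch to Low (6 → 7). Not NE.
(Medium, High): Country A can switch to Low (7 → 8). Not NE.
(High, Free): Country A can switch to Low (1 → 9). Not NE.
(High, Low): Country B can switch to Medium (3 → 4). Not NE.
(High, Medium): Country A can switch to Low (-1 → 7). Not NE.
(High, High): Country A can switch to Low (-3 → 8). Not NE.
(The remaining 4 profiles each have a profitable deviation by the same check.)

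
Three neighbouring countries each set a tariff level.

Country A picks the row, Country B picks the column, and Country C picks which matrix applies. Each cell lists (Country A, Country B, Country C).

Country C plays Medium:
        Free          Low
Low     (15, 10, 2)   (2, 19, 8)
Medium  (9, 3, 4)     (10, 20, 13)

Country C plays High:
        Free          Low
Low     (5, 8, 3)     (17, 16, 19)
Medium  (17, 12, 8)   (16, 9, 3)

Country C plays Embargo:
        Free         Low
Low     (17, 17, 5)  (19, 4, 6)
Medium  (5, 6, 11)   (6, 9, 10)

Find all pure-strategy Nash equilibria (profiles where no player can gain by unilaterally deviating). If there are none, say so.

Pure-strategy Nash equilibria: (Low, Free, Embargo) and (Low, Low, High) and (Medium, Low, Medium)

For each strategy profile, look for a profitable unilateral deviation.
(Low, Free, Medium): Country B can switch to Low (10 → 19). Not NE.
(Low, Free, High): Country A can switch to Medium (5 → 17). Not NE.
(Low, Free, Embargo): Country A gets 17, best alternative 5; Country B gets 17, best alternative 4; Country C gets 5, best alternative 3. No profitable deviation — NE.
(Low, Low, Medium): Country A can switch to Medium (2 → 10). Not NE.
(Low, Low, High): Country A gets 17, best alternative 16; Country B gets 16, best alternative 8; Country C gets 19, best alternative 8. No profitable deviation — NE.
(Low, Low, Embargo): Country B can switch to Free (4 → 17). Not NE.
(Medium, Free, Medium): Country A can switch to Low (9 → 15). Not NE.
(Medium, Free, High): Country C can switch to Embargo (8 → 11). Not NE.
(Medium, Free, Embargo): Country A can switch to Low (5 → 17). Not NE.
(Medium, Low, Medium): Country A gets 10, best alternative 2; Country B gets 20, best alternative 3; Country C gets 13, best alternative 10. No profitable deviation — NE.
(Medium, Low, High): Country A can switch to Low (16 → 17). Not NE.
(Medium, Low, Embargo): Country A can switch to Low (6 → 19). Not NE.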